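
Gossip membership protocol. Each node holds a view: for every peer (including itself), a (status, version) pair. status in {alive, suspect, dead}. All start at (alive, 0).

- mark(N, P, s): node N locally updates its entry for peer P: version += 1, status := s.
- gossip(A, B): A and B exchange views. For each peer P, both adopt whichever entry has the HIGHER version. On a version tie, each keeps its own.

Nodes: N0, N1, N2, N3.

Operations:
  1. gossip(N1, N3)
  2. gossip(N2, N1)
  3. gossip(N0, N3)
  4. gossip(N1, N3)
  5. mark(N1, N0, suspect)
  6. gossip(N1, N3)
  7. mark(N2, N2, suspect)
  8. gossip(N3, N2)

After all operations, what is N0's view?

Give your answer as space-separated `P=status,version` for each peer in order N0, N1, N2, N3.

Answer: N0=alive,0 N1=alive,0 N2=alive,0 N3=alive,0

Derivation:
Op 1: gossip N1<->N3 -> N1.N0=(alive,v0) N1.N1=(alive,v0) N1.N2=(alive,v0) N1.N3=(alive,v0) | N3.N0=(alive,v0) N3.N1=(alive,v0) N3.N2=(alive,v0) N3.N3=(alive,v0)
Op 2: gossip N2<->N1 -> N2.N0=(alive,v0) N2.N1=(alive,v0) N2.N2=(alive,v0) N2.N3=(alive,v0) | N1.N0=(alive,v0) N1.N1=(alive,v0) N1.N2=(alive,v0) N1.N3=(alive,v0)
Op 3: gossip N0<->N3 -> N0.N0=(alive,v0) N0.N1=(alive,v0) N0.N2=(alive,v0) N0.N3=(alive,v0) | N3.N0=(alive,v0) N3.N1=(alive,v0) N3.N2=(alive,v0) N3.N3=(alive,v0)
Op 4: gossip N1<->N3 -> N1.N0=(alive,v0) N1.N1=(alive,v0) N1.N2=(alive,v0) N1.N3=(alive,v0) | N3.N0=(alive,v0) N3.N1=(alive,v0) N3.N2=(alive,v0) N3.N3=(alive,v0)
Op 5: N1 marks N0=suspect -> (suspect,v1)
Op 6: gossip N1<->N3 -> N1.N0=(suspect,v1) N1.N1=(alive,v0) N1.N2=(alive,v0) N1.N3=(alive,v0) | N3.N0=(suspect,v1) N3.N1=(alive,v0) N3.N2=(alive,v0) N3.N3=(alive,v0)
Op 7: N2 marks N2=suspect -> (suspect,v1)
Op 8: gossip N3<->N2 -> N3.N0=(suspect,v1) N3.N1=(alive,v0) N3.N2=(suspect,v1) N3.N3=(alive,v0) | N2.N0=(suspect,v1) N2.N1=(alive,v0) N2.N2=(suspect,v1) N2.N3=(alive,v0)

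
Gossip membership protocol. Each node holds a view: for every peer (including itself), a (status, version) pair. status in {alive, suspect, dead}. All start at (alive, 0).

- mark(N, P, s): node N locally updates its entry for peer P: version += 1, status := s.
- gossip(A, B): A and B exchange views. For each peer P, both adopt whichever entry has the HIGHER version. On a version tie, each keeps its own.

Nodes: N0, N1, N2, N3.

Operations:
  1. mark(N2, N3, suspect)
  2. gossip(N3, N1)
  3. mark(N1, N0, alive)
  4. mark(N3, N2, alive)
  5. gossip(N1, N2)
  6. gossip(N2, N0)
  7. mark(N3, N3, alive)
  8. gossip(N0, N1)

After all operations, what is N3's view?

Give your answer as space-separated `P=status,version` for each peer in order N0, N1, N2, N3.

Op 1: N2 marks N3=suspect -> (suspect,v1)
Op 2: gossip N3<->N1 -> N3.N0=(alive,v0) N3.N1=(alive,v0) N3.N2=(alive,v0) N3.N3=(alive,v0) | N1.N0=(alive,v0) N1.N1=(alive,v0) N1.N2=(alive,v0) N1.N3=(alive,v0)
Op 3: N1 marks N0=alive -> (alive,v1)
Op 4: N3 marks N2=alive -> (alive,v1)
Op 5: gossip N1<->N2 -> N1.N0=(alive,v1) N1.N1=(alive,v0) N1.N2=(alive,v0) N1.N3=(suspect,v1) | N2.N0=(alive,v1) N2.N1=(alive,v0) N2.N2=(alive,v0) N2.N3=(suspect,v1)
Op 6: gossip N2<->N0 -> N2.N0=(alive,v1) N2.N1=(alive,v0) N2.N2=(alive,v0) N2.N3=(suspect,v1) | N0.N0=(alive,v1) N0.N1=(alive,v0) N0.N2=(alive,v0) N0.N3=(suspect,v1)
Op 7: N3 marks N3=alive -> (alive,v1)
Op 8: gossip N0<->N1 -> N0.N0=(alive,v1) N0.N1=(alive,v0) N0.N2=(alive,v0) N0.N3=(suspect,v1) | N1.N0=(alive,v1) N1.N1=(alive,v0) N1.N2=(alive,v0) N1.N3=(suspect,v1)

Answer: N0=alive,0 N1=alive,0 N2=alive,1 N3=alive,1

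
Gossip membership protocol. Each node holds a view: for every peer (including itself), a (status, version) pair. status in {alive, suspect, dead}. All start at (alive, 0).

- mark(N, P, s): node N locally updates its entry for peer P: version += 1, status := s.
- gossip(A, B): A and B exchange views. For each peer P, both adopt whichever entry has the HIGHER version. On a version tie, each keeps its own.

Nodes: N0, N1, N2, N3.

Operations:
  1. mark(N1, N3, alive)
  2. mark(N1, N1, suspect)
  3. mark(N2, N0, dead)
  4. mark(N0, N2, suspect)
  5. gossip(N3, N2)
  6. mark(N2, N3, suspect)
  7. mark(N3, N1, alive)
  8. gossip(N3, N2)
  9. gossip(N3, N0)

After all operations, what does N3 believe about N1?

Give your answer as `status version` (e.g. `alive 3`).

Answer: alive 1

Derivation:
Op 1: N1 marks N3=alive -> (alive,v1)
Op 2: N1 marks N1=suspect -> (suspect,v1)
Op 3: N2 marks N0=dead -> (dead,v1)
Op 4: N0 marks N2=suspect -> (suspect,v1)
Op 5: gossip N3<->N2 -> N3.N0=(dead,v1) N3.N1=(alive,v0) N3.N2=(alive,v0) N3.N3=(alive,v0) | N2.N0=(dead,v1) N2.N1=(alive,v0) N2.N2=(alive,v0) N2.N3=(alive,v0)
Op 6: N2 marks N3=suspect -> (suspect,v1)
Op 7: N3 marks N1=alive -> (alive,v1)
Op 8: gossip N3<->N2 -> N3.N0=(dead,v1) N3.N1=(alive,v1) N3.N2=(alive,v0) N3.N3=(suspect,v1) | N2.N0=(dead,v1) N2.N1=(alive,v1) N2.N2=(alive,v0) N2.N3=(suspect,v1)
Op 9: gossip N3<->N0 -> N3.N0=(dead,v1) N3.N1=(alive,v1) N3.N2=(suspect,v1) N3.N3=(suspect,v1) | N0.N0=(dead,v1) N0.N1=(alive,v1) N0.N2=(suspect,v1) N0.N3=(suspect,v1)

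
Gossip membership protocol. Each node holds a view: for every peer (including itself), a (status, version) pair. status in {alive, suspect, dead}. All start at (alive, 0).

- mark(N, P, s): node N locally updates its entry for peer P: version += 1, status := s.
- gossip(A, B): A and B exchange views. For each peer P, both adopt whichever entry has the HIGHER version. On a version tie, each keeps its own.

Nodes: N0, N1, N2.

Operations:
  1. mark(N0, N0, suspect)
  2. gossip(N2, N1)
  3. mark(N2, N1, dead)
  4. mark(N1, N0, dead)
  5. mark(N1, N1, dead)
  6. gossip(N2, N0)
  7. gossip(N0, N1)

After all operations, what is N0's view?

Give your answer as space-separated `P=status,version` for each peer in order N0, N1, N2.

Answer: N0=suspect,1 N1=dead,1 N2=alive,0

Derivation:
Op 1: N0 marks N0=suspect -> (suspect,v1)
Op 2: gossip N2<->N1 -> N2.N0=(alive,v0) N2.N1=(alive,v0) N2.N2=(alive,v0) | N1.N0=(alive,v0) N1.N1=(alive,v0) N1.N2=(alive,v0)
Op 3: N2 marks N1=dead -> (dead,v1)
Op 4: N1 marks N0=dead -> (dead,v1)
Op 5: N1 marks N1=dead -> (dead,v1)
Op 6: gossip N2<->N0 -> N2.N0=(suspect,v1) N2.N1=(dead,v1) N2.N2=(alive,v0) | N0.N0=(suspect,v1) N0.N1=(dead,v1) N0.N2=(alive,v0)
Op 7: gossip N0<->N1 -> N0.N0=(suspect,v1) N0.N1=(dead,v1) N0.N2=(alive,v0) | N1.N0=(dead,v1) N1.N1=(dead,v1) N1.N2=(alive,v0)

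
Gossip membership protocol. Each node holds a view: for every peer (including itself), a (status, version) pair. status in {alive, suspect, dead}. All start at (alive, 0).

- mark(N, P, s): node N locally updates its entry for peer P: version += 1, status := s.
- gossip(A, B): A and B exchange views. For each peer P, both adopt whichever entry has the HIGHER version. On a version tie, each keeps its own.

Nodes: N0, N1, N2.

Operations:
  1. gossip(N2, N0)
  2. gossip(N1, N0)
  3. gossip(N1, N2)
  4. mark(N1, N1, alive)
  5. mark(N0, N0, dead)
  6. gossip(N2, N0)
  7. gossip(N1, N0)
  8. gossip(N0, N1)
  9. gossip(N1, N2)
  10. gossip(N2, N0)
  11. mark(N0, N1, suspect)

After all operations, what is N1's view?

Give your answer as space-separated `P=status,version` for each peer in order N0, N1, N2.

Op 1: gossip N2<->N0 -> N2.N0=(alive,v0) N2.N1=(alive,v0) N2.N2=(alive,v0) | N0.N0=(alive,v0) N0.N1=(alive,v0) N0.N2=(alive,v0)
Op 2: gossip N1<->N0 -> N1.N0=(alive,v0) N1.N1=(alive,v0) N1.N2=(alive,v0) | N0.N0=(alive,v0) N0.N1=(alive,v0) N0.N2=(alive,v0)
Op 3: gossip N1<->N2 -> N1.N0=(alive,v0) N1.N1=(alive,v0) N1.N2=(alive,v0) | N2.N0=(alive,v0) N2.N1=(alive,v0) N2.N2=(alive,v0)
Op 4: N1 marks N1=alive -> (alive,v1)
Op 5: N0 marks N0=dead -> (dead,v1)
Op 6: gossip N2<->N0 -> N2.N0=(dead,v1) N2.N1=(alive,v0) N2.N2=(alive,v0) | N0.N0=(dead,v1) N0.N1=(alive,v0) N0.N2=(alive,v0)
Op 7: gossip N1<->N0 -> N1.N0=(dead,v1) N1.N1=(alive,v1) N1.N2=(alive,v0) | N0.N0=(dead,v1) N0.N1=(alive,v1) N0.N2=(alive,v0)
Op 8: gossip N0<->N1 -> N0.N0=(dead,v1) N0.N1=(alive,v1) N0.N2=(alive,v0) | N1.N0=(dead,v1) N1.N1=(alive,v1) N1.N2=(alive,v0)
Op 9: gossip N1<->N2 -> N1.N0=(dead,v1) N1.N1=(alive,v1) N1.N2=(alive,v0) | N2.N0=(dead,v1) N2.N1=(alive,v1) N2.N2=(alive,v0)
Op 10: gossip N2<->N0 -> N2.N0=(dead,v1) N2.N1=(alive,v1) N2.N2=(alive,v0) | N0.N0=(dead,v1) N0.N1=(alive,v1) N0.N2=(alive,v0)
Op 11: N0 marks N1=suspect -> (suspect,v2)

Answer: N0=dead,1 N1=alive,1 N2=alive,0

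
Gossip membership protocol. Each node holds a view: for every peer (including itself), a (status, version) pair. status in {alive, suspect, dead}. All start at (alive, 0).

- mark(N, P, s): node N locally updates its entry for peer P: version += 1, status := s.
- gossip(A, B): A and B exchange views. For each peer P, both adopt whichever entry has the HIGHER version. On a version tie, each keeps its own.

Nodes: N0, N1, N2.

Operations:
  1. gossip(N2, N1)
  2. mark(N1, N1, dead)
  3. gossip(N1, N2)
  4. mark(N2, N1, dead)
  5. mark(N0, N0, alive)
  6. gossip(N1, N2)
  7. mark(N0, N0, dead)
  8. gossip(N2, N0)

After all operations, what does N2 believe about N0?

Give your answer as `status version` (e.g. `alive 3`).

Op 1: gossip N2<->N1 -> N2.N0=(alive,v0) N2.N1=(alive,v0) N2.N2=(alive,v0) | N1.N0=(alive,v0) N1.N1=(alive,v0) N1.N2=(alive,v0)
Op 2: N1 marks N1=dead -> (dead,v1)
Op 3: gossip N1<->N2 -> N1.N0=(alive,v0) N1.N1=(dead,v1) N1.N2=(alive,v0) | N2.N0=(alive,v0) N2.N1=(dead,v1) N2.N2=(alive,v0)
Op 4: N2 marks N1=dead -> (dead,v2)
Op 5: N0 marks N0=alive -> (alive,v1)
Op 6: gossip N1<->N2 -> N1.N0=(alive,v0) N1.N1=(dead,v2) N1.N2=(alive,v0) | N2.N0=(alive,v0) N2.N1=(dead,v2) N2.N2=(alive,v0)
Op 7: N0 marks N0=dead -> (dead,v2)
Op 8: gossip N2<->N0 -> N2.N0=(dead,v2) N2.N1=(dead,v2) N2.N2=(alive,v0) | N0.N0=(dead,v2) N0.N1=(dead,v2) N0.N2=(alive,v0)

Answer: dead 2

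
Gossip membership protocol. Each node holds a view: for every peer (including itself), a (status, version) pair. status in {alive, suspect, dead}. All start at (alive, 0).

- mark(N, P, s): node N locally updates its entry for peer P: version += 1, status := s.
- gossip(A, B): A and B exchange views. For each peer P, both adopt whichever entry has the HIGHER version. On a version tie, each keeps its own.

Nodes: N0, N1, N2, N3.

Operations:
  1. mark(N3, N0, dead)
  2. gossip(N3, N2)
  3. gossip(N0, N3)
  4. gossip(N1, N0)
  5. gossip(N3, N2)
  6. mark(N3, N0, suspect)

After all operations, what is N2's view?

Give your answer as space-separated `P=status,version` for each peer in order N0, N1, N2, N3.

Op 1: N3 marks N0=dead -> (dead,v1)
Op 2: gossip N3<->N2 -> N3.N0=(dead,v1) N3.N1=(alive,v0) N3.N2=(alive,v0) N3.N3=(alive,v0) | N2.N0=(dead,v1) N2.N1=(alive,v0) N2.N2=(alive,v0) N2.N3=(alive,v0)
Op 3: gossip N0<->N3 -> N0.N0=(dead,v1) N0.N1=(alive,v0) N0.N2=(alive,v0) N0.N3=(alive,v0) | N3.N0=(dead,v1) N3.N1=(alive,v0) N3.N2=(alive,v0) N3.N3=(alive,v0)
Op 4: gossip N1<->N0 -> N1.N0=(dead,v1) N1.N1=(alive,v0) N1.N2=(alive,v0) N1.N3=(alive,v0) | N0.N0=(dead,v1) N0.N1=(alive,v0) N0.N2=(alive,v0) N0.N3=(alive,v0)
Op 5: gossip N3<->N2 -> N3.N0=(dead,v1) N3.N1=(alive,v0) N3.N2=(alive,v0) N3.N3=(alive,v0) | N2.N0=(dead,v1) N2.N1=(alive,v0) N2.N2=(alive,v0) N2.N3=(alive,v0)
Op 6: N3 marks N0=suspect -> (suspect,v2)

Answer: N0=dead,1 N1=alive,0 N2=alive,0 N3=alive,0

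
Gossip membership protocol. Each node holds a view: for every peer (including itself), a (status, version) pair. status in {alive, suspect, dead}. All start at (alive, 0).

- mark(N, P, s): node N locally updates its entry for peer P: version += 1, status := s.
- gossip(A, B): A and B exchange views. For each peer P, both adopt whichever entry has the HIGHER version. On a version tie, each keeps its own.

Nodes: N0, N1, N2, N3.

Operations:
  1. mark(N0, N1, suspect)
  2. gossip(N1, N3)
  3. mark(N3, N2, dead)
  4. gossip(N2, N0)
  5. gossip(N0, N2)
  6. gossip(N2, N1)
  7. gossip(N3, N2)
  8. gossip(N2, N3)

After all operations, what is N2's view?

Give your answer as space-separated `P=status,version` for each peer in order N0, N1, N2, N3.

Answer: N0=alive,0 N1=suspect,1 N2=dead,1 N3=alive,0

Derivation:
Op 1: N0 marks N1=suspect -> (suspect,v1)
Op 2: gossip N1<->N3 -> N1.N0=(alive,v0) N1.N1=(alive,v0) N1.N2=(alive,v0) N1.N3=(alive,v0) | N3.N0=(alive,v0) N3.N1=(alive,v0) N3.N2=(alive,v0) N3.N3=(alive,v0)
Op 3: N3 marks N2=dead -> (dead,v1)
Op 4: gossip N2<->N0 -> N2.N0=(alive,v0) N2.N1=(suspect,v1) N2.N2=(alive,v0) N2.N3=(alive,v0) | N0.N0=(alive,v0) N0.N1=(suspect,v1) N0.N2=(alive,v0) N0.N3=(alive,v0)
Op 5: gossip N0<->N2 -> N0.N0=(alive,v0) N0.N1=(suspect,v1) N0.N2=(alive,v0) N0.N3=(alive,v0) | N2.N0=(alive,v0) N2.N1=(suspect,v1) N2.N2=(alive,v0) N2.N3=(alive,v0)
Op 6: gossip N2<->N1 -> N2.N0=(alive,v0) N2.N1=(suspect,v1) N2.N2=(alive,v0) N2.N3=(alive,v0) | N1.N0=(alive,v0) N1.N1=(suspect,v1) N1.N2=(alive,v0) N1.N3=(alive,v0)
Op 7: gossip N3<->N2 -> N3.N0=(alive,v0) N3.N1=(suspect,v1) N3.N2=(dead,v1) N3.N3=(alive,v0) | N2.N0=(alive,v0) N2.N1=(suspect,v1) N2.N2=(dead,v1) N2.N3=(alive,v0)
Op 8: gossip N2<->N3 -> N2.N0=(alive,v0) N2.N1=(suspect,v1) N2.N2=(dead,v1) N2.N3=(alive,v0) | N3.N0=(alive,v0) N3.N1=(suspect,v1) N3.N2=(dead,v1) N3.N3=(alive,v0)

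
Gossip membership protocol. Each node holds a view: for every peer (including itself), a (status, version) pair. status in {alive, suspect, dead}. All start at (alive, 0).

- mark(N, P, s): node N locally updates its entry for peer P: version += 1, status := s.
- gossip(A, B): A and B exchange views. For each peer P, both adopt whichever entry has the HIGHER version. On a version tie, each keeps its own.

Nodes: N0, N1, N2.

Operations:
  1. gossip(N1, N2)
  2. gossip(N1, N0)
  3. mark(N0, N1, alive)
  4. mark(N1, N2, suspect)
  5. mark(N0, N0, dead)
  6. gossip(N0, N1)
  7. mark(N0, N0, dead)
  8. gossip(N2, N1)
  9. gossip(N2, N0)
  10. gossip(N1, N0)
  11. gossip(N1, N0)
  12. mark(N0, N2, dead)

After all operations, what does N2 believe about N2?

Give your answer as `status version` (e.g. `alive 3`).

Answer: suspect 1

Derivation:
Op 1: gossip N1<->N2 -> N1.N0=(alive,v0) N1.N1=(alive,v0) N1.N2=(alive,v0) | N2.N0=(alive,v0) N2.N1=(alive,v0) N2.N2=(alive,v0)
Op 2: gossip N1<->N0 -> N1.N0=(alive,v0) N1.N1=(alive,v0) N1.N2=(alive,v0) | N0.N0=(alive,v0) N0.N1=(alive,v0) N0.N2=(alive,v0)
Op 3: N0 marks N1=alive -> (alive,v1)
Op 4: N1 marks N2=suspect -> (suspect,v1)
Op 5: N0 marks N0=dead -> (dead,v1)
Op 6: gossip N0<->N1 -> N0.N0=(dead,v1) N0.N1=(alive,v1) N0.N2=(suspect,v1) | N1.N0=(dead,v1) N1.N1=(alive,v1) N1.N2=(suspect,v1)
Op 7: N0 marks N0=dead -> (dead,v2)
Op 8: gossip N2<->N1 -> N2.N0=(dead,v1) N2.N1=(alive,v1) N2.N2=(suspect,v1) | N1.N0=(dead,v1) N1.N1=(alive,v1) N1.N2=(suspect,v1)
Op 9: gossip N2<->N0 -> N2.N0=(dead,v2) N2.N1=(alive,v1) N2.N2=(suspect,v1) | N0.N0=(dead,v2) N0.N1=(alive,v1) N0.N2=(suspect,v1)
Op 10: gossip N1<->N0 -> N1.N0=(dead,v2) N1.N1=(alive,v1) N1.N2=(suspect,v1) | N0.N0=(dead,v2) N0.N1=(alive,v1) N0.N2=(suspect,v1)
Op 11: gossip N1<->N0 -> N1.N0=(dead,v2) N1.N1=(alive,v1) N1.N2=(suspect,v1) | N0.N0=(dead,v2) N0.N1=(alive,v1) N0.N2=(suspect,v1)
Op 12: N0 marks N2=dead -> (dead,v2)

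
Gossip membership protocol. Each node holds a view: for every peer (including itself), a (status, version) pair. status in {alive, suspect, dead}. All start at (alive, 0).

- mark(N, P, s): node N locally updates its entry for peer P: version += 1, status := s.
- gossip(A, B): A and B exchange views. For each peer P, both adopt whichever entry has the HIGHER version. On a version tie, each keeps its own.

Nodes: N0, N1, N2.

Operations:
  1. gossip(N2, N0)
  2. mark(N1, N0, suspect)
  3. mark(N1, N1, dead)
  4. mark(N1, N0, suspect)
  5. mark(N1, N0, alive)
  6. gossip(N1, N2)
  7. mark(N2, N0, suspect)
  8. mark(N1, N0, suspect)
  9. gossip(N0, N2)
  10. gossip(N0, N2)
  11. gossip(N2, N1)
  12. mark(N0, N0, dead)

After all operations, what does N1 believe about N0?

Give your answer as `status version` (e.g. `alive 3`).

Answer: suspect 4

Derivation:
Op 1: gossip N2<->N0 -> N2.N0=(alive,v0) N2.N1=(alive,v0) N2.N2=(alive,v0) | N0.N0=(alive,v0) N0.N1=(alive,v0) N0.N2=(alive,v0)
Op 2: N1 marks N0=suspect -> (suspect,v1)
Op 3: N1 marks N1=dead -> (dead,v1)
Op 4: N1 marks N0=suspect -> (suspect,v2)
Op 5: N1 marks N0=alive -> (alive,v3)
Op 6: gossip N1<->N2 -> N1.N0=(alive,v3) N1.N1=(dead,v1) N1.N2=(alive,v0) | N2.N0=(alive,v3) N2.N1=(dead,v1) N2.N2=(alive,v0)
Op 7: N2 marks N0=suspect -> (suspect,v4)
Op 8: N1 marks N0=suspect -> (suspect,v4)
Op 9: gossip N0<->N2 -> N0.N0=(suspect,v4) N0.N1=(dead,v1) N0.N2=(alive,v0) | N2.N0=(suspect,v4) N2.N1=(dead,v1) N2.N2=(alive,v0)
Op 10: gossip N0<->N2 -> N0.N0=(suspect,v4) N0.N1=(dead,v1) N0.N2=(alive,v0) | N2.N0=(suspect,v4) N2.N1=(dead,v1) N2.N2=(alive,v0)
Op 11: gossip N2<->N1 -> N2.N0=(suspect,v4) N2.N1=(dead,v1) N2.N2=(alive,v0) | N1.N0=(suspect,v4) N1.N1=(dead,v1) N1.N2=(alive,v0)
Op 12: N0 marks N0=dead -> (dead,v5)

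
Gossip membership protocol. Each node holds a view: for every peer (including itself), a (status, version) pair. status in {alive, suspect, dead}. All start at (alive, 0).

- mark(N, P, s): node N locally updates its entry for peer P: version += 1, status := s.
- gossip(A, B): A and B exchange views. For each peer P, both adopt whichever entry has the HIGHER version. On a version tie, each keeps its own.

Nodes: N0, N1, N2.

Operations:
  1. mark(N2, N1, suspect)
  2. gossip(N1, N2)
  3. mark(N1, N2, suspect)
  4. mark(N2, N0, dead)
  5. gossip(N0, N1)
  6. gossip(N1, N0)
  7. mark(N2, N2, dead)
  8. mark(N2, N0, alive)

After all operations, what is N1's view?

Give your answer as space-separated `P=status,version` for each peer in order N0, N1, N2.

Op 1: N2 marks N1=suspect -> (suspect,v1)
Op 2: gossip N1<->N2 -> N1.N0=(alive,v0) N1.N1=(suspect,v1) N1.N2=(alive,v0) | N2.N0=(alive,v0) N2.N1=(suspect,v1) N2.N2=(alive,v0)
Op 3: N1 marks N2=suspect -> (suspect,v1)
Op 4: N2 marks N0=dead -> (dead,v1)
Op 5: gossip N0<->N1 -> N0.N0=(alive,v0) N0.N1=(suspect,v1) N0.N2=(suspect,v1) | N1.N0=(alive,v0) N1.N1=(suspect,v1) N1.N2=(suspect,v1)
Op 6: gossip N1<->N0 -> N1.N0=(alive,v0) N1.N1=(suspect,v1) N1.N2=(suspect,v1) | N0.N0=(alive,v0) N0.N1=(suspect,v1) N0.N2=(suspect,v1)
Op 7: N2 marks N2=dead -> (dead,v1)
Op 8: N2 marks N0=alive -> (alive,v2)

Answer: N0=alive,0 N1=suspect,1 N2=suspect,1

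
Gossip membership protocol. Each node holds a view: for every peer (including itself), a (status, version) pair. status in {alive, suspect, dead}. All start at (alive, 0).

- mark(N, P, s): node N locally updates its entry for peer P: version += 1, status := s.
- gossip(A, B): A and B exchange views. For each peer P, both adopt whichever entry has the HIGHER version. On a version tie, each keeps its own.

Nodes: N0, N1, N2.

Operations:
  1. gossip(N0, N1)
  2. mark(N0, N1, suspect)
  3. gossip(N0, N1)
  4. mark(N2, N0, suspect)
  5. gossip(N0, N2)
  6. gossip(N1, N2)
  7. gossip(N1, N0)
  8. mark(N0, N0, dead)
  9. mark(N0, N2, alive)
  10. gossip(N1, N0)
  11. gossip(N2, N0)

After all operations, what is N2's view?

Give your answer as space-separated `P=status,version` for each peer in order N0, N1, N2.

Op 1: gossip N0<->N1 -> N0.N0=(alive,v0) N0.N1=(alive,v0) N0.N2=(alive,v0) | N1.N0=(alive,v0) N1.N1=(alive,v0) N1.N2=(alive,v0)
Op 2: N0 marks N1=suspect -> (suspect,v1)
Op 3: gossip N0<->N1 -> N0.N0=(alive,v0) N0.N1=(suspect,v1) N0.N2=(alive,v0) | N1.N0=(alive,v0) N1.N1=(suspect,v1) N1.N2=(alive,v0)
Op 4: N2 marks N0=suspect -> (suspect,v1)
Op 5: gossip N0<->N2 -> N0.N0=(suspect,v1) N0.N1=(suspect,v1) N0.N2=(alive,v0) | N2.N0=(suspect,v1) N2.N1=(suspect,v1) N2.N2=(alive,v0)
Op 6: gossip N1<->N2 -> N1.N0=(suspect,v1) N1.N1=(suspect,v1) N1.N2=(alive,v0) | N2.N0=(suspect,v1) N2.N1=(suspect,v1) N2.N2=(alive,v0)
Op 7: gossip N1<->N0 -> N1.N0=(suspect,v1) N1.N1=(suspect,v1) N1.N2=(alive,v0) | N0.N0=(suspect,v1) N0.N1=(suspect,v1) N0.N2=(alive,v0)
Op 8: N0 marks N0=dead -> (dead,v2)
Op 9: N0 marks N2=alive -> (alive,v1)
Op 10: gossip N1<->N0 -> N1.N0=(dead,v2) N1.N1=(suspect,v1) N1.N2=(alive,v1) | N0.N0=(dead,v2) N0.N1=(suspect,v1) N0.N2=(alive,v1)
Op 11: gossip N2<->N0 -> N2.N0=(dead,v2) N2.N1=(suspect,v1) N2.N2=(alive,v1) | N0.N0=(dead,v2) N0.N1=(suspect,v1) N0.N2=(alive,v1)

Answer: N0=dead,2 N1=suspect,1 N2=alive,1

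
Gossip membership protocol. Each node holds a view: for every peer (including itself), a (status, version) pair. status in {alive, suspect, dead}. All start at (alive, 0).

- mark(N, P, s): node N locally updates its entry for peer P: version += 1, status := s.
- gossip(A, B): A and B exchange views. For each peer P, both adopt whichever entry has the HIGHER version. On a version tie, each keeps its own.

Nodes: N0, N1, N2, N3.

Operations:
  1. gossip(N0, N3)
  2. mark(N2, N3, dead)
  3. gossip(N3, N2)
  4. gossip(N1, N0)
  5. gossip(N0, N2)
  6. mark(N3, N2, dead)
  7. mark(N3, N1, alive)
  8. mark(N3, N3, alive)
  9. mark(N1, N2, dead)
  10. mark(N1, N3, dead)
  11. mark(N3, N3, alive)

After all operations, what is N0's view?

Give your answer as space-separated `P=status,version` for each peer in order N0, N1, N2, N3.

Answer: N0=alive,0 N1=alive,0 N2=alive,0 N3=dead,1

Derivation:
Op 1: gossip N0<->N3 -> N0.N0=(alive,v0) N0.N1=(alive,v0) N0.N2=(alive,v0) N0.N3=(alive,v0) | N3.N0=(alive,v0) N3.N1=(alive,v0) N3.N2=(alive,v0) N3.N3=(alive,v0)
Op 2: N2 marks N3=dead -> (dead,v1)
Op 3: gossip N3<->N2 -> N3.N0=(alive,v0) N3.N1=(alive,v0) N3.N2=(alive,v0) N3.N3=(dead,v1) | N2.N0=(alive,v0) N2.N1=(alive,v0) N2.N2=(alive,v0) N2.N3=(dead,v1)
Op 4: gossip N1<->N0 -> N1.N0=(alive,v0) N1.N1=(alive,v0) N1.N2=(alive,v0) N1.N3=(alive,v0) | N0.N0=(alive,v0) N0.N1=(alive,v0) N0.N2=(alive,v0) N0.N3=(alive,v0)
Op 5: gossip N0<->N2 -> N0.N0=(alive,v0) N0.N1=(alive,v0) N0.N2=(alive,v0) N0.N3=(dead,v1) | N2.N0=(alive,v0) N2.N1=(alive,v0) N2.N2=(alive,v0) N2.N3=(dead,v1)
Op 6: N3 marks N2=dead -> (dead,v1)
Op 7: N3 marks N1=alive -> (alive,v1)
Op 8: N3 marks N3=alive -> (alive,v2)
Op 9: N1 marks N2=dead -> (dead,v1)
Op 10: N1 marks N3=dead -> (dead,v1)
Op 11: N3 marks N3=alive -> (alive,v3)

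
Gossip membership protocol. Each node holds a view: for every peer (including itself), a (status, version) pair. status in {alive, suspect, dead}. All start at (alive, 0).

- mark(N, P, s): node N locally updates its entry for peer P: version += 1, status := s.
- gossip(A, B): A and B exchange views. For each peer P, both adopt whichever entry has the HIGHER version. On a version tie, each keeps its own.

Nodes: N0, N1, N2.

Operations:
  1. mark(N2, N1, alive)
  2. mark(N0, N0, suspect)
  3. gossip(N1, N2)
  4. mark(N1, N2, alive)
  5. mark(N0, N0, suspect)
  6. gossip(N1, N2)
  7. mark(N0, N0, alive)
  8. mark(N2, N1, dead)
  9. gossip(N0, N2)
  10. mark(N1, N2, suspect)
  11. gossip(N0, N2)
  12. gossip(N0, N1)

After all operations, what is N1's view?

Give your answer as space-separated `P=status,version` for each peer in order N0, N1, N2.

Answer: N0=alive,3 N1=dead,2 N2=suspect,2

Derivation:
Op 1: N2 marks N1=alive -> (alive,v1)
Op 2: N0 marks N0=suspect -> (suspect,v1)
Op 3: gossip N1<->N2 -> N1.N0=(alive,v0) N1.N1=(alive,v1) N1.N2=(alive,v0) | N2.N0=(alive,v0) N2.N1=(alive,v1) N2.N2=(alive,v0)
Op 4: N1 marks N2=alive -> (alive,v1)
Op 5: N0 marks N0=suspect -> (suspect,v2)
Op 6: gossip N1<->N2 -> N1.N0=(alive,v0) N1.N1=(alive,v1) N1.N2=(alive,v1) | N2.N0=(alive,v0) N2.N1=(alive,v1) N2.N2=(alive,v1)
Op 7: N0 marks N0=alive -> (alive,v3)
Op 8: N2 marks N1=dead -> (dead,v2)
Op 9: gossip N0<->N2 -> N0.N0=(alive,v3) N0.N1=(dead,v2) N0.N2=(alive,v1) | N2.N0=(alive,v3) N2.N1=(dead,v2) N2.N2=(alive,v1)
Op 10: N1 marks N2=suspect -> (suspect,v2)
Op 11: gossip N0<->N2 -> N0.N0=(alive,v3) N0.N1=(dead,v2) N0.N2=(alive,v1) | N2.N0=(alive,v3) N2.N1=(dead,v2) N2.N2=(alive,v1)
Op 12: gossip N0<->N1 -> N0.N0=(alive,v3) N0.N1=(dead,v2) N0.N2=(suspect,v2) | N1.N0=(alive,v3) N1.N1=(dead,v2) N1.N2=(suspect,v2)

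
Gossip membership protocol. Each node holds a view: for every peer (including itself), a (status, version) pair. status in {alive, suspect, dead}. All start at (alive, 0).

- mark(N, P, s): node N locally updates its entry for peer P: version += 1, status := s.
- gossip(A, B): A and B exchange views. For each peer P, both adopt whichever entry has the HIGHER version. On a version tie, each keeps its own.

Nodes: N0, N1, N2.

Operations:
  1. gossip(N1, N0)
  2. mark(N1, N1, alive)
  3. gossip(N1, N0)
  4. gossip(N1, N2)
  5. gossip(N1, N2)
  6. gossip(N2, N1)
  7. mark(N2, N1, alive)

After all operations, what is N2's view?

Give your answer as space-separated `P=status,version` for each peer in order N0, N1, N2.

Op 1: gossip N1<->N0 -> N1.N0=(alive,v0) N1.N1=(alive,v0) N1.N2=(alive,v0) | N0.N0=(alive,v0) N0.N1=(alive,v0) N0.N2=(alive,v0)
Op 2: N1 marks N1=alive -> (alive,v1)
Op 3: gossip N1<->N0 -> N1.N0=(alive,v0) N1.N1=(alive,v1) N1.N2=(alive,v0) | N0.N0=(alive,v0) N0.N1=(alive,v1) N0.N2=(alive,v0)
Op 4: gossip N1<->N2 -> N1.N0=(alive,v0) N1.N1=(alive,v1) N1.N2=(alive,v0) | N2.N0=(alive,v0) N2.N1=(alive,v1) N2.N2=(alive,v0)
Op 5: gossip N1<->N2 -> N1.N0=(alive,v0) N1.N1=(alive,v1) N1.N2=(alive,v0) | N2.N0=(alive,v0) N2.N1=(alive,v1) N2.N2=(alive,v0)
Op 6: gossip N2<->N1 -> N2.N0=(alive,v0) N2.N1=(alive,v1) N2.N2=(alive,v0) | N1.N0=(alive,v0) N1.N1=(alive,v1) N1.N2=(alive,v0)
Op 7: N2 marks N1=alive -> (alive,v2)

Answer: N0=alive,0 N1=alive,2 N2=alive,0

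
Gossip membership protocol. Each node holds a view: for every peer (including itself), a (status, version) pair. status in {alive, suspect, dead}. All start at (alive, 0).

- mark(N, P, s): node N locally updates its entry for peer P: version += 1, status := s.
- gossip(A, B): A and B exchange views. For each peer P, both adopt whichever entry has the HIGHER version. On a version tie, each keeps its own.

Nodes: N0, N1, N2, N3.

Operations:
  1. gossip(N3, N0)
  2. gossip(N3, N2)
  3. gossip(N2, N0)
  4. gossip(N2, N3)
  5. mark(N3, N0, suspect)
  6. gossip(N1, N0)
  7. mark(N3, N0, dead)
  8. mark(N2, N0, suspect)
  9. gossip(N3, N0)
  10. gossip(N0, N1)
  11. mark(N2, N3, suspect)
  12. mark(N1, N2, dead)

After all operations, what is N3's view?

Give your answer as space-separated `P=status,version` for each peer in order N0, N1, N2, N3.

Answer: N0=dead,2 N1=alive,0 N2=alive,0 N3=alive,0

Derivation:
Op 1: gossip N3<->N0 -> N3.N0=(alive,v0) N3.N1=(alive,v0) N3.N2=(alive,v0) N3.N3=(alive,v0) | N0.N0=(alive,v0) N0.N1=(alive,v0) N0.N2=(alive,v0) N0.N3=(alive,v0)
Op 2: gossip N3<->N2 -> N3.N0=(alive,v0) N3.N1=(alive,v0) N3.N2=(alive,v0) N3.N3=(alive,v0) | N2.N0=(alive,v0) N2.N1=(alive,v0) N2.N2=(alive,v0) N2.N3=(alive,v0)
Op 3: gossip N2<->N0 -> N2.N0=(alive,v0) N2.N1=(alive,v0) N2.N2=(alive,v0) N2.N3=(alive,v0) | N0.N0=(alive,v0) N0.N1=(alive,v0) N0.N2=(alive,v0) N0.N3=(alive,v0)
Op 4: gossip N2<->N3 -> N2.N0=(alive,v0) N2.N1=(alive,v0) N2.N2=(alive,v0) N2.N3=(alive,v0) | N3.N0=(alive,v0) N3.N1=(alive,v0) N3.N2=(alive,v0) N3.N3=(alive,v0)
Op 5: N3 marks N0=suspect -> (suspect,v1)
Op 6: gossip N1<->N0 -> N1.N0=(alive,v0) N1.N1=(alive,v0) N1.N2=(alive,v0) N1.N3=(alive,v0) | N0.N0=(alive,v0) N0.N1=(alive,v0) N0.N2=(alive,v0) N0.N3=(alive,v0)
Op 7: N3 marks N0=dead -> (dead,v2)
Op 8: N2 marks N0=suspect -> (suspect,v1)
Op 9: gossip N3<->N0 -> N3.N0=(dead,v2) N3.N1=(alive,v0) N3.N2=(alive,v0) N3.N3=(alive,v0) | N0.N0=(dead,v2) N0.N1=(alive,v0) N0.N2=(alive,v0) N0.N3=(alive,v0)
Op 10: gossip N0<->N1 -> N0.N0=(dead,v2) N0.N1=(alive,v0) N0.N2=(alive,v0) N0.N3=(alive,v0) | N1.N0=(dead,v2) N1.N1=(alive,v0) N1.N2=(alive,v0) N1.N3=(alive,v0)
Op 11: N2 marks N3=suspect -> (suspect,v1)
Op 12: N1 marks N2=dead -> (dead,v1)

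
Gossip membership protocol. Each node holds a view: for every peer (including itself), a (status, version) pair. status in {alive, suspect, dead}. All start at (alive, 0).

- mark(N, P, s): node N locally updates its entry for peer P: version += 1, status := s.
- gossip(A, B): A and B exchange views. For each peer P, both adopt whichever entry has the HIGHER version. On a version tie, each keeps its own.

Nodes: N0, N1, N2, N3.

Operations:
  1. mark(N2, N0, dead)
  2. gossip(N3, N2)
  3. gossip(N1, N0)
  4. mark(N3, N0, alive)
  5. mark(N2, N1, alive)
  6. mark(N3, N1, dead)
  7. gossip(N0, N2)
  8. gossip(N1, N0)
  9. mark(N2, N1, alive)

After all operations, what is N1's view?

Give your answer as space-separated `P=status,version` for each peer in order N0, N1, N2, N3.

Op 1: N2 marks N0=dead -> (dead,v1)
Op 2: gossip N3<->N2 -> N3.N0=(dead,v1) N3.N1=(alive,v0) N3.N2=(alive,v0) N3.N3=(alive,v0) | N2.N0=(dead,v1) N2.N1=(alive,v0) N2.N2=(alive,v0) N2.N3=(alive,v0)
Op 3: gossip N1<->N0 -> N1.N0=(alive,v0) N1.N1=(alive,v0) N1.N2=(alive,v0) N1.N3=(alive,v0) | N0.N0=(alive,v0) N0.N1=(alive,v0) N0.N2=(alive,v0) N0.N3=(alive,v0)
Op 4: N3 marks N0=alive -> (alive,v2)
Op 5: N2 marks N1=alive -> (alive,v1)
Op 6: N3 marks N1=dead -> (dead,v1)
Op 7: gossip N0<->N2 -> N0.N0=(dead,v1) N0.N1=(alive,v1) N0.N2=(alive,v0) N0.N3=(alive,v0) | N2.N0=(dead,v1) N2.N1=(alive,v1) N2.N2=(alive,v0) N2.N3=(alive,v0)
Op 8: gossip N1<->N0 -> N1.N0=(dead,v1) N1.N1=(alive,v1) N1.N2=(alive,v0) N1.N3=(alive,v0) | N0.N0=(dead,v1) N0.N1=(alive,v1) N0.N2=(alive,v0) N0.N3=(alive,v0)
Op 9: N2 marks N1=alive -> (alive,v2)

Answer: N0=dead,1 N1=alive,1 N2=alive,0 N3=alive,0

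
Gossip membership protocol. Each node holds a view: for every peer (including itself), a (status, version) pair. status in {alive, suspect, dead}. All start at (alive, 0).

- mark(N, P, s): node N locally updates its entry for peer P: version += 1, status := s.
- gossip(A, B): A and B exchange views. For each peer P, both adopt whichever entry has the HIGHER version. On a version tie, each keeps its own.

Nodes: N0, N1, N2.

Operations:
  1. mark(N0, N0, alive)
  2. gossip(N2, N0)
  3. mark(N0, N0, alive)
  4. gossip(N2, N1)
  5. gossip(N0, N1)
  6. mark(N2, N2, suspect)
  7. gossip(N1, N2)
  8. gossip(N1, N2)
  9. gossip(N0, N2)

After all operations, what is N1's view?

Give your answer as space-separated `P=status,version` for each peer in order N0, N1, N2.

Answer: N0=alive,2 N1=alive,0 N2=suspect,1

Derivation:
Op 1: N0 marks N0=alive -> (alive,v1)
Op 2: gossip N2<->N0 -> N2.N0=(alive,v1) N2.N1=(alive,v0) N2.N2=(alive,v0) | N0.N0=(alive,v1) N0.N1=(alive,v0) N0.N2=(alive,v0)
Op 3: N0 marks N0=alive -> (alive,v2)
Op 4: gossip N2<->N1 -> N2.N0=(alive,v1) N2.N1=(alive,v0) N2.N2=(alive,v0) | N1.N0=(alive,v1) N1.N1=(alive,v0) N1.N2=(alive,v0)
Op 5: gossip N0<->N1 -> N0.N0=(alive,v2) N0.N1=(alive,v0) N0.N2=(alive,v0) | N1.N0=(alive,v2) N1.N1=(alive,v0) N1.N2=(alive,v0)
Op 6: N2 marks N2=suspect -> (suspect,v1)
Op 7: gossip N1<->N2 -> N1.N0=(alive,v2) N1.N1=(alive,v0) N1.N2=(suspect,v1) | N2.N0=(alive,v2) N2.N1=(alive,v0) N2.N2=(suspect,v1)
Op 8: gossip N1<->N2 -> N1.N0=(alive,v2) N1.N1=(alive,v0) N1.N2=(suspect,v1) | N2.N0=(alive,v2) N2.N1=(alive,v0) N2.N2=(suspect,v1)
Op 9: gossip N0<->N2 -> N0.N0=(alive,v2) N0.N1=(alive,v0) N0.N2=(suspect,v1) | N2.N0=(alive,v2) N2.N1=(alive,v0) N2.N2=(suspect,v1)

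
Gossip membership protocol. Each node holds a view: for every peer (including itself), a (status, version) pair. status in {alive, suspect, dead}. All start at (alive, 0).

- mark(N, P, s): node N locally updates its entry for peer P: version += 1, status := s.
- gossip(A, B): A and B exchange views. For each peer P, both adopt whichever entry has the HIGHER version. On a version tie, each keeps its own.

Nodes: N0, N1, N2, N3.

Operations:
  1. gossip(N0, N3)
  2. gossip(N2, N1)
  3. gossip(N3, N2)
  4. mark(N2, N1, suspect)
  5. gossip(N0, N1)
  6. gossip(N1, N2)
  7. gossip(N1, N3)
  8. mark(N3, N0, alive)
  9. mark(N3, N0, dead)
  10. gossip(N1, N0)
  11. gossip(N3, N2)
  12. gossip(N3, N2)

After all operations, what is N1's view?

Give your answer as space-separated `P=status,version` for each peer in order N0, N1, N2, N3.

Op 1: gossip N0<->N3 -> N0.N0=(alive,v0) N0.N1=(alive,v0) N0.N2=(alive,v0) N0.N3=(alive,v0) | N3.N0=(alive,v0) N3.N1=(alive,v0) N3.N2=(alive,v0) N3.N3=(alive,v0)
Op 2: gossip N2<->N1 -> N2.N0=(alive,v0) N2.N1=(alive,v0) N2.N2=(alive,v0) N2.N3=(alive,v0) | N1.N0=(alive,v0) N1.N1=(alive,v0) N1.N2=(alive,v0) N1.N3=(alive,v0)
Op 3: gossip N3<->N2 -> N3.N0=(alive,v0) N3.N1=(alive,v0) N3.N2=(alive,v0) N3.N3=(alive,v0) | N2.N0=(alive,v0) N2.N1=(alive,v0) N2.N2=(alive,v0) N2.N3=(alive,v0)
Op 4: N2 marks N1=suspect -> (suspect,v1)
Op 5: gossip N0<->N1 -> N0.N0=(alive,v0) N0.N1=(alive,v0) N0.N2=(alive,v0) N0.N3=(alive,v0) | N1.N0=(alive,v0) N1.N1=(alive,v0) N1.N2=(alive,v0) N1.N3=(alive,v0)
Op 6: gossip N1<->N2 -> N1.N0=(alive,v0) N1.N1=(suspect,v1) N1.N2=(alive,v0) N1.N3=(alive,v0) | N2.N0=(alive,v0) N2.N1=(suspect,v1) N2.N2=(alive,v0) N2.N3=(alive,v0)
Op 7: gossip N1<->N3 -> N1.N0=(alive,v0) N1.N1=(suspect,v1) N1.N2=(alive,v0) N1.N3=(alive,v0) | N3.N0=(alive,v0) N3.N1=(suspect,v1) N3.N2=(alive,v0) N3.N3=(alive,v0)
Op 8: N3 marks N0=alive -> (alive,v1)
Op 9: N3 marks N0=dead -> (dead,v2)
Op 10: gossip N1<->N0 -> N1.N0=(alive,v0) N1.N1=(suspect,v1) N1.N2=(alive,v0) N1.N3=(alive,v0) | N0.N0=(alive,v0) N0.N1=(suspect,v1) N0.N2=(alive,v0) N0.N3=(alive,v0)
Op 11: gossip N3<->N2 -> N3.N0=(dead,v2) N3.N1=(suspect,v1) N3.N2=(alive,v0) N3.N3=(alive,v0) | N2.N0=(dead,v2) N2.N1=(suspect,v1) N2.N2=(alive,v0) N2.N3=(alive,v0)
Op 12: gossip N3<->N2 -> N3.N0=(dead,v2) N3.N1=(suspect,v1) N3.N2=(alive,v0) N3.N3=(alive,v0) | N2.N0=(dead,v2) N2.N1=(suspect,v1) N2.N2=(alive,v0) N2.N3=(alive,v0)

Answer: N0=alive,0 N1=suspect,1 N2=alive,0 N3=alive,0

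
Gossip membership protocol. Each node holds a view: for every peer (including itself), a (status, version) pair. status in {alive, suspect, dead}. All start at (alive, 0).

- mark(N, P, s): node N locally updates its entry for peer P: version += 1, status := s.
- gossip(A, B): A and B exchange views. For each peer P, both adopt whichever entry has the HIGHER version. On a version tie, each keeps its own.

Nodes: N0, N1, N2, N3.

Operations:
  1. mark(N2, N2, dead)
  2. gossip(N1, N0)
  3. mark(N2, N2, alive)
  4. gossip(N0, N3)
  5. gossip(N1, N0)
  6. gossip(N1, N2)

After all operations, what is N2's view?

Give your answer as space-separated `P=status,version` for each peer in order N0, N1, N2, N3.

Answer: N0=alive,0 N1=alive,0 N2=alive,2 N3=alive,0

Derivation:
Op 1: N2 marks N2=dead -> (dead,v1)
Op 2: gossip N1<->N0 -> N1.N0=(alive,v0) N1.N1=(alive,v0) N1.N2=(alive,v0) N1.N3=(alive,v0) | N0.N0=(alive,v0) N0.N1=(alive,v0) N0.N2=(alive,v0) N0.N3=(alive,v0)
Op 3: N2 marks N2=alive -> (alive,v2)
Op 4: gossip N0<->N3 -> N0.N0=(alive,v0) N0.N1=(alive,v0) N0.N2=(alive,v0) N0.N3=(alive,v0) | N3.N0=(alive,v0) N3.N1=(alive,v0) N3.N2=(alive,v0) N3.N3=(alive,v0)
Op 5: gossip N1<->N0 -> N1.N0=(alive,v0) N1.N1=(alive,v0) N1.N2=(alive,v0) N1.N3=(alive,v0) | N0.N0=(alive,v0) N0.N1=(alive,v0) N0.N2=(alive,v0) N0.N3=(alive,v0)
Op 6: gossip N1<->N2 -> N1.N0=(alive,v0) N1.N1=(alive,v0) N1.N2=(alive,v2) N1.N3=(alive,v0) | N2.N0=(alive,v0) N2.N1=(alive,v0) N2.N2=(alive,v2) N2.N3=(alive,v0)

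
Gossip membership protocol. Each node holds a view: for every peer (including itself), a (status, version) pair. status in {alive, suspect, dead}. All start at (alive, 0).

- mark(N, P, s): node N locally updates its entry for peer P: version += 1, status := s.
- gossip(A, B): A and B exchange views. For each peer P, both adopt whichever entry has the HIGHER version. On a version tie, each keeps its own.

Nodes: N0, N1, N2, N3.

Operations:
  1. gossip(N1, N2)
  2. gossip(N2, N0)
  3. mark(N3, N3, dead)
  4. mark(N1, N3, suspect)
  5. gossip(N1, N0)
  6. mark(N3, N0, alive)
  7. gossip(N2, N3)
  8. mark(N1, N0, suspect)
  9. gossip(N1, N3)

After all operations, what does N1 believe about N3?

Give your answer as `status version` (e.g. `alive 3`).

Answer: suspect 1

Derivation:
Op 1: gossip N1<->N2 -> N1.N0=(alive,v0) N1.N1=(alive,v0) N1.N2=(alive,v0) N1.N3=(alive,v0) | N2.N0=(alive,v0) N2.N1=(alive,v0) N2.N2=(alive,v0) N2.N3=(alive,v0)
Op 2: gossip N2<->N0 -> N2.N0=(alive,v0) N2.N1=(alive,v0) N2.N2=(alive,v0) N2.N3=(alive,v0) | N0.N0=(alive,v0) N0.N1=(alive,v0) N0.N2=(alive,v0) N0.N3=(alive,v0)
Op 3: N3 marks N3=dead -> (dead,v1)
Op 4: N1 marks N3=suspect -> (suspect,v1)
Op 5: gossip N1<->N0 -> N1.N0=(alive,v0) N1.N1=(alive,v0) N1.N2=(alive,v0) N1.N3=(suspect,v1) | N0.N0=(alive,v0) N0.N1=(alive,v0) N0.N2=(alive,v0) N0.N3=(suspect,v1)
Op 6: N3 marks N0=alive -> (alive,v1)
Op 7: gossip N2<->N3 -> N2.N0=(alive,v1) N2.N1=(alive,v0) N2.N2=(alive,v0) N2.N3=(dead,v1) | N3.N0=(alive,v1) N3.N1=(alive,v0) N3.N2=(alive,v0) N3.N3=(dead,v1)
Op 8: N1 marks N0=suspect -> (suspect,v1)
Op 9: gossip N1<->N3 -> N1.N0=(suspect,v1) N1.N1=(alive,v0) N1.N2=(alive,v0) N1.N3=(suspect,v1) | N3.N0=(alive,v1) N3.N1=(alive,v0) N3.N2=(alive,v0) N3.N3=(dead,v1)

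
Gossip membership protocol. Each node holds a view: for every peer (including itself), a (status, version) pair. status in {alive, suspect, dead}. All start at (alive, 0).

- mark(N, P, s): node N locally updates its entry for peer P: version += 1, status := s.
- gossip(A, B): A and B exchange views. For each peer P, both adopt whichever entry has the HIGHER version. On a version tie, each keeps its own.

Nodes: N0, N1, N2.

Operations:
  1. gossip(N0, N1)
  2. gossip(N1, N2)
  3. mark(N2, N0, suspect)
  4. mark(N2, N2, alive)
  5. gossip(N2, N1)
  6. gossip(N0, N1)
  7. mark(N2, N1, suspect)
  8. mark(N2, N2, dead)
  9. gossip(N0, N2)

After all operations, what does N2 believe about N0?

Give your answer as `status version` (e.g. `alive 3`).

Answer: suspect 1

Derivation:
Op 1: gossip N0<->N1 -> N0.N0=(alive,v0) N0.N1=(alive,v0) N0.N2=(alive,v0) | N1.N0=(alive,v0) N1.N1=(alive,v0) N1.N2=(alive,v0)
Op 2: gossip N1<->N2 -> N1.N0=(alive,v0) N1.N1=(alive,v0) N1.N2=(alive,v0) | N2.N0=(alive,v0) N2.N1=(alive,v0) N2.N2=(alive,v0)
Op 3: N2 marks N0=suspect -> (suspect,v1)
Op 4: N2 marks N2=alive -> (alive,v1)
Op 5: gossip N2<->N1 -> N2.N0=(suspect,v1) N2.N1=(alive,v0) N2.N2=(alive,v1) | N1.N0=(suspect,v1) N1.N1=(alive,v0) N1.N2=(alive,v1)
Op 6: gossip N0<->N1 -> N0.N0=(suspect,v1) N0.N1=(alive,v0) N0.N2=(alive,v1) | N1.N0=(suspect,v1) N1.N1=(alive,v0) N1.N2=(alive,v1)
Op 7: N2 marks N1=suspect -> (suspect,v1)
Op 8: N2 marks N2=dead -> (dead,v2)
Op 9: gossip N0<->N2 -> N0.N0=(suspect,v1) N0.N1=(suspect,v1) N0.N2=(dead,v2) | N2.N0=(suspect,v1) N2.N1=(suspect,v1) N2.N2=(dead,v2)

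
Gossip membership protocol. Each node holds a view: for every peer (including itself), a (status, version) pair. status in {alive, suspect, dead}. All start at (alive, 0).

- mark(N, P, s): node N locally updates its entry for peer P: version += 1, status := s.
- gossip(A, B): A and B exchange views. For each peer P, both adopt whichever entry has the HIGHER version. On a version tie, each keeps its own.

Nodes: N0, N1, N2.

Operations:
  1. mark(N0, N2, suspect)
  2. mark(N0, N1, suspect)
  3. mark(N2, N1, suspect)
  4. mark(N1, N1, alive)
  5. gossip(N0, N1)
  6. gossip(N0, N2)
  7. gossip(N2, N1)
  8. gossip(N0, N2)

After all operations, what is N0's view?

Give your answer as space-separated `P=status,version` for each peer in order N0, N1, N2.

Answer: N0=alive,0 N1=suspect,1 N2=suspect,1

Derivation:
Op 1: N0 marks N2=suspect -> (suspect,v1)
Op 2: N0 marks N1=suspect -> (suspect,v1)
Op 3: N2 marks N1=suspect -> (suspect,v1)
Op 4: N1 marks N1=alive -> (alive,v1)
Op 5: gossip N0<->N1 -> N0.N0=(alive,v0) N0.N1=(suspect,v1) N0.N2=(suspect,v1) | N1.N0=(alive,v0) N1.N1=(alive,v1) N1.N2=(suspect,v1)
Op 6: gossip N0<->N2 -> N0.N0=(alive,v0) N0.N1=(suspect,v1) N0.N2=(suspect,v1) | N2.N0=(alive,v0) N2.N1=(suspect,v1) N2.N2=(suspect,v1)
Op 7: gossip N2<->N1 -> N2.N0=(alive,v0) N2.N1=(suspect,v1) N2.N2=(suspect,v1) | N1.N0=(alive,v0) N1.N1=(alive,v1) N1.N2=(suspect,v1)
Op 8: gossip N0<->N2 -> N0.N0=(alive,v0) N0.N1=(suspect,v1) N0.N2=(suspect,v1) | N2.N0=(alive,v0) N2.N1=(suspect,v1) N2.N2=(suspect,v1)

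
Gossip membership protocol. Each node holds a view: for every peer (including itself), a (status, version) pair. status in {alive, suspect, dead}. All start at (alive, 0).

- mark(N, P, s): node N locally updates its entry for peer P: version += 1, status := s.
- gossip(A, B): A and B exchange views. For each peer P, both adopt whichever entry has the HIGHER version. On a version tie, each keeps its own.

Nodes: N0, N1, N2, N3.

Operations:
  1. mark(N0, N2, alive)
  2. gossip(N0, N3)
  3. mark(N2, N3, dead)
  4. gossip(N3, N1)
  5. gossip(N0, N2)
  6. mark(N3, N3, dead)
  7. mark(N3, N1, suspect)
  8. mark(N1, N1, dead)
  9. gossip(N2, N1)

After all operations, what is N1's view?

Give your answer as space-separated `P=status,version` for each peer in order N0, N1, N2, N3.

Op 1: N0 marks N2=alive -> (alive,v1)
Op 2: gossip N0<->N3 -> N0.N0=(alive,v0) N0.N1=(alive,v0) N0.N2=(alive,v1) N0.N3=(alive,v0) | N3.N0=(alive,v0) N3.N1=(alive,v0) N3.N2=(alive,v1) N3.N3=(alive,v0)
Op 3: N2 marks N3=dead -> (dead,v1)
Op 4: gossip N3<->N1 -> N3.N0=(alive,v0) N3.N1=(alive,v0) N3.N2=(alive,v1) N3.N3=(alive,v0) | N1.N0=(alive,v0) N1.N1=(alive,v0) N1.N2=(alive,v1) N1.N3=(alive,v0)
Op 5: gossip N0<->N2 -> N0.N0=(alive,v0) N0.N1=(alive,v0) N0.N2=(alive,v1) N0.N3=(dead,v1) | N2.N0=(alive,v0) N2.N1=(alive,v0) N2.N2=(alive,v1) N2.N3=(dead,v1)
Op 6: N3 marks N3=dead -> (dead,v1)
Op 7: N3 marks N1=suspect -> (suspect,v1)
Op 8: N1 marks N1=dead -> (dead,v1)
Op 9: gossip N2<->N1 -> N2.N0=(alive,v0) N2.N1=(dead,v1) N2.N2=(alive,v1) N2.N3=(dead,v1) | N1.N0=(alive,v0) N1.N1=(dead,v1) N1.N2=(alive,v1) N1.N3=(dead,v1)

Answer: N0=alive,0 N1=dead,1 N2=alive,1 N3=dead,1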